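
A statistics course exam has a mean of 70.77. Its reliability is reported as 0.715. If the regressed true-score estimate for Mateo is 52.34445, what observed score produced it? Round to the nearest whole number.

45

T̂ = ρX + (1 − ρ)μ  ⇒  X = (T̂ − (1 − ρ)μ) / ρ
X = (52.34445 − 0.285 × 70.77) / 0.715 = (52.34445 − 20.16945) / 0.715 = 32.17500 / 0.715 = 45.00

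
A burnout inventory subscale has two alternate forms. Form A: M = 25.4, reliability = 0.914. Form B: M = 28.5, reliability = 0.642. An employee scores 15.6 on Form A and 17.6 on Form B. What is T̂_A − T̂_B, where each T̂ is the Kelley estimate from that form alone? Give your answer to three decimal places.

-5.059

T̂_A = 0.914(15.6) + 0.086(25.4) = 16.44280
T̂_B = 0.642(17.6) + 0.358(28.5) = 21.50220
T̂_A − T̂_B = -5.05940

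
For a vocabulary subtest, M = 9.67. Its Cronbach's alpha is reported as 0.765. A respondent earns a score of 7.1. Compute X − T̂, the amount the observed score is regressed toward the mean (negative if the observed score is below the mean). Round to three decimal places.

T̂ = ρX + (1 − ρ)μ
  = 0.765 × 7.1 + 0.235 × 9.67
  = 5.4315 + 2.27245
  = 7.70395
  ≈ 7.7039
X − T̂ = 7.1 − 7.7039 = -0.6039 → -0.604

-0.604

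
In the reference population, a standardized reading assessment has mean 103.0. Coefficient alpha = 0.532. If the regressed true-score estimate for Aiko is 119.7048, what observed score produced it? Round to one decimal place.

134.4

T̂ = ρX + (1 − ρ)μ  ⇒  X = (T̂ − (1 − ρ)μ) / ρ
X = (119.7048 − 0.468 × 103.0) / 0.532 = (119.7048 − 48.2040) / 0.532 = 71.5008 / 0.532 = 134.400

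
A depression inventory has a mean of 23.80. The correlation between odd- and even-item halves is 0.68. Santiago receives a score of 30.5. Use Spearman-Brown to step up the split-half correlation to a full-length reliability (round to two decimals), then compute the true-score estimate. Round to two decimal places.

29.23

Spearman-Brown: ρ = 2r/(1 + r) = 2(0.68)/(1 + 0.68) = 1.360/1.68 = 0.8095 → 0.81
T̂ = 0.81(30.5) + 0.19(23.80) = 24.705 + 4.5220 = 29.227 → 29.23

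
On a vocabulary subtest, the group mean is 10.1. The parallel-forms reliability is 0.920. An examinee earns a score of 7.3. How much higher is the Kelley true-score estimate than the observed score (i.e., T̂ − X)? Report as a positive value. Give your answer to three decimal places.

T̂ = ρX + (1 − ρ)μ
  = 0.920 × 7.3 + 0.080 × 10.1
  = 6.7160 + 0.8080
  = 7.52400
  ≈ 7.5240
T̂ − X = 7.5240 − 7.3 = 0.2240 → 0.224

0.224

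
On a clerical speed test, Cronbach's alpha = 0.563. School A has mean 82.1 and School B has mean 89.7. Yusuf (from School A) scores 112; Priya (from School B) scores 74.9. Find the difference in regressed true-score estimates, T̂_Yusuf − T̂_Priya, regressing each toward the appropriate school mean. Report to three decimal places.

17.566

T̂_Yusuf = 0.563(112) + 0.437(82.1) = 98.93370
T̂_Priya = 0.563(74.9) + 0.437(89.7) = 81.36760
Difference = 98.93370 − 81.36760 = 17.56610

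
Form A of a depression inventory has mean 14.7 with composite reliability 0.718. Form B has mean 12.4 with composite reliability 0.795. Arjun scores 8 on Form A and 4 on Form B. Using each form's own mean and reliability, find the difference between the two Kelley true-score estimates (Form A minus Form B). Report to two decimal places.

T̂_A = 0.718(8) + 0.282(14.7) = 9.8894
T̂_B = 0.795(4) + 0.205(12.4) = 5.7220
T̂_A − T̂_B = 4.1674

4.17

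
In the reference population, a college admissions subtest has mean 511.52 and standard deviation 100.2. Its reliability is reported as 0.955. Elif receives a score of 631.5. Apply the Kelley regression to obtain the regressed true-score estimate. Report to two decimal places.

Regress the observed score toward the mean by the unreliability: T̂ = 0.955·631.5 + 0.045·511.52 = 603.0825 + 23.01840 = 626.101.

626.10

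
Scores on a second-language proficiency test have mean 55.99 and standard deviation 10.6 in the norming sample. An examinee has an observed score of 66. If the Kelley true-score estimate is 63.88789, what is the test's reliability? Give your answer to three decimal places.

0.789

T̂ = ρX + (1 − ρ)μ  ⇒  T̂ − μ = ρ(X − μ)
ρ = (T̂ − μ)/(X − μ) = (63.88789 − 55.99) / (66 − 55.99) = 7.89789 / 10.01 = 0.78900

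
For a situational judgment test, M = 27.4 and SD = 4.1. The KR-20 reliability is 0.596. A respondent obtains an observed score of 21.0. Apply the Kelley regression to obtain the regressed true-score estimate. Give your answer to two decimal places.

23.59

Weight the observed score by reliability and the mean by (1 − reliability): T̂ = 0.596·21.0 + 0.404·27.4 = 12.5160 + 11.0696 = 23.586.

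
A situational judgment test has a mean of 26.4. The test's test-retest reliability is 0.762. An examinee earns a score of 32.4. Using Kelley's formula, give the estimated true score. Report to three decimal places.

T̂ = 0.762(32.4) + 0.238(26.4) = 24.6888 + 6.2832 = 30.9720 → 30.972

30.972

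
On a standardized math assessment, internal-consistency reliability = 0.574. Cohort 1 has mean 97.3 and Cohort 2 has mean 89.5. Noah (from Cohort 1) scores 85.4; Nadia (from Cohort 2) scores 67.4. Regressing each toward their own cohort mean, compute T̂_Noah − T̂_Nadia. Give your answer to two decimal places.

T̂_Noah = 0.574(85.4) + 0.426(97.3) = 90.4694
T̂_Nadia = 0.574(67.4) + 0.426(89.5) = 76.8146
Difference = 90.4694 − 76.8146 = 13.6548

13.65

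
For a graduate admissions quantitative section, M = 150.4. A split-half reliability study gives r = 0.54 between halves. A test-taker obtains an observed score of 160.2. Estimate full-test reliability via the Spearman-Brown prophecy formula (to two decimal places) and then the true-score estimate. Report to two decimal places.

157.26

Spearman-Brown: ρ = 2r/(1 + r) = 2(0.54)/(1 + 0.54) = 1.080/1.54 = 0.7013 → 0.70
T̂ = 0.70(160.2) + 0.30(150.4) = 112.140 + 45.120 = 157.260 → 157.26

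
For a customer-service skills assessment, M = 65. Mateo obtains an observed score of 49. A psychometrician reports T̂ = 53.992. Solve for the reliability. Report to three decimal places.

0.688

T̂ = ρX + (1 − ρ)μ  ⇒  T̂ − μ = ρ(X − μ)
ρ = (T̂ − μ)/(X − μ) = (53.992 − 65) / (49 − 65) = -11.008 / -16.0 = 0.68800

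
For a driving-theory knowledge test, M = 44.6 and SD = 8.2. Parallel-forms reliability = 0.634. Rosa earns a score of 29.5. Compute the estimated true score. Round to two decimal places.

35.03

Kelley's formula gives T̂ = 0.634·29.5 + 0.366·44.6 = 18.7030 + 16.3236 = 35.027.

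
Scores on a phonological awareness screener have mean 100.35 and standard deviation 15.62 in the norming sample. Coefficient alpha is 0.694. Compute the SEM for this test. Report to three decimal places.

SEM = SD · √(1 − ρ) = 15.62 × √0.306 = 15.62 × 0.5532 = 8.6406

8.641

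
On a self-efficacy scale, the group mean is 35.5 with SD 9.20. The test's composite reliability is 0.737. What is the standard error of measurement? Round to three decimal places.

4.718

SEM = SD · √(1 − ρ) = 9.20 × √0.263 = 9.20 × 0.5128 = 4.7181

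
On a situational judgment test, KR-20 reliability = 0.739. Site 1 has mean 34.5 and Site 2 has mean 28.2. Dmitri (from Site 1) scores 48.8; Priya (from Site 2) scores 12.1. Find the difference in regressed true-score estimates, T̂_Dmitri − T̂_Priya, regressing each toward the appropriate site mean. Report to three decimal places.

T̂_Dmitri = 0.739(48.8) + 0.261(34.5) = 45.06770
T̂_Priya = 0.739(12.1) + 0.261(28.2) = 16.30210
Difference = 45.06770 − 16.30210 = 28.76560

28.766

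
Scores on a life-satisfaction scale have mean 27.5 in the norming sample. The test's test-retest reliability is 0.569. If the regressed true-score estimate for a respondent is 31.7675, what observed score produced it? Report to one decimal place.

35.0

T̂ = ρX + (1 − ρ)μ  ⇒  X = (T̂ − (1 − ρ)μ) / ρ
X = (31.7675 − 0.431 × 27.5) / 0.569 = (31.7675 − 11.8525) / 0.569 = 19.9150 / 0.569 = 35.000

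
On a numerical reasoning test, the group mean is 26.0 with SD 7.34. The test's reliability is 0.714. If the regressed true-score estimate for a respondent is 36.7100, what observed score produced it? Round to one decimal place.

41.0

T̂ = ρX + (1 − ρ)μ  ⇒  X = (T̂ − (1 − ρ)μ) / ρ
X = (36.7100 − 0.286 × 26.0) / 0.714 = (36.7100 − 7.4360) / 0.714 = 29.2740 / 0.714 = 41.000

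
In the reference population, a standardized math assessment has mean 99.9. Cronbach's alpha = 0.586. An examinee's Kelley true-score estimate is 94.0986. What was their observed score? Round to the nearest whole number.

T̂ = ρX + (1 − ρ)μ  ⇒  X = (T̂ − (1 − ρ)μ) / ρ
X = (94.0986 − 0.414 × 99.9) / 0.586 = (94.0986 − 41.3586) / 0.586 = 52.7400 / 0.586 = 90.00

90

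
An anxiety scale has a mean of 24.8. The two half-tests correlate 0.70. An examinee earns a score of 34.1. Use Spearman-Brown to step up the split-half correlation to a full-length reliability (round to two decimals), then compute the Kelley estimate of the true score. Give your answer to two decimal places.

32.43

Spearman-Brown: ρ = 2r/(1 + r) = 2(0.70)/(1 + 0.70) = 1.400/1.70 = 0.8235 → 0.82
T̂ = ρX + (1 − ρ)μ
  = 0.82 × 34.1 + 0.18 × 24.8
  = 27.962 + 4.464
  = 32.426
  ≈ 32.43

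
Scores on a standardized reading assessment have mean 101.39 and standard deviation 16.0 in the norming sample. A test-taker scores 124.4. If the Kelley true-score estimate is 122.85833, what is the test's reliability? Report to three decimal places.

0.933

T̂ = ρX + (1 − ρ)μ  ⇒  T̂ − μ = ρ(X − μ)
ρ = (T̂ − μ)/(X − μ) = (122.85833 − 101.39) / (124.4 − 101.39) = 21.46833 / 23.01 = 0.93300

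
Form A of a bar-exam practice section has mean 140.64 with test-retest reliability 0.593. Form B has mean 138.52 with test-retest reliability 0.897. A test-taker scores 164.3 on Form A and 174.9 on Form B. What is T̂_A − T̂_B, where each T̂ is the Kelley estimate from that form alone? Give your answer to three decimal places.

T̂_A = 0.593(164.3) + 0.407(140.64) = 154.67038
T̂_B = 0.897(174.9) + 0.103(138.52) = 171.15286
T̂_A − T̂_B = -16.48248

-16.482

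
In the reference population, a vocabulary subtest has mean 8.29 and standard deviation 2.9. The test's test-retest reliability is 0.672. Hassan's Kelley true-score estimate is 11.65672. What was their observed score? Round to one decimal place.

13.3

T̂ = ρX + (1 − ρ)μ  ⇒  X = (T̂ − (1 − ρ)μ) / ρ
X = (11.65672 − 0.328 × 8.29) / 0.672 = (11.65672 − 2.71912) / 0.672 = 8.93760 / 0.672 = 13.300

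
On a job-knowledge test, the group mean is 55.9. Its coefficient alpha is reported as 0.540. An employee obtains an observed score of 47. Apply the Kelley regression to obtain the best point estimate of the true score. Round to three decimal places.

Weight the observed score by reliability and the mean by (1 − reliability): T̂ = 0.540·47 + 0.460·55.9 = 25.380 + 25.7140 = 51.0940.

51.094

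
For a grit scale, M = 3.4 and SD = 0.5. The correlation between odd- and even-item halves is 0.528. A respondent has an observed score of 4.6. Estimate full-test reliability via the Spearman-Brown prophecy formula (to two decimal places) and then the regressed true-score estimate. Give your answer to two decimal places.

4.23

Spearman-Brown: ρ = 2r/(1 + r) = 2(0.528)/(1 + 0.528) = 1.0560/1.528 = 0.6911 → 0.69
Kelley's formula gives T̂ = 0.69·4.6 + 0.31·3.4 = 3.174 + 1.054 = 4.228.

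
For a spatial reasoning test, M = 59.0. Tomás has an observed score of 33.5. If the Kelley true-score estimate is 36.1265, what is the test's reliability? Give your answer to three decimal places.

0.897

T̂ = ρX + (1 − ρ)μ  ⇒  T̂ − μ = ρ(X − μ)
ρ = (T̂ − μ)/(X − μ) = (36.1265 − 59.0) / (33.5 − 59.0) = -22.8735 / -25.5 = 0.89700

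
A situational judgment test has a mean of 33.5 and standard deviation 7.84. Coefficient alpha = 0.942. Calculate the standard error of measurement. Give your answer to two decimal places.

SEM = SD · √(1 − ρ) = 7.84 × √0.058 = 7.84 × 0.2408 = 1.888

1.89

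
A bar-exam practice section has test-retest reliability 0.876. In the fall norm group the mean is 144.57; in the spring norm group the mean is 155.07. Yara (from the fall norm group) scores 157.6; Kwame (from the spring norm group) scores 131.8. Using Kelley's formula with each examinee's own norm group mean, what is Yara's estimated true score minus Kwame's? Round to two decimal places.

T̂_Yara = 0.876(157.6) + 0.124(144.57) = 155.9843
T̂_Kwame = 0.876(131.8) + 0.124(155.07) = 134.6855
Difference = 155.9843 − 134.6855 = 21.2988

21.30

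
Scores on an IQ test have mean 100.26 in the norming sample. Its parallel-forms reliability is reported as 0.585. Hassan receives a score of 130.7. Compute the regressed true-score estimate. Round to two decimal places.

118.07

T̂ = 0.585(130.7) + 0.415(100.26) = 76.4595 + 41.60790 = 118.067 → 118.07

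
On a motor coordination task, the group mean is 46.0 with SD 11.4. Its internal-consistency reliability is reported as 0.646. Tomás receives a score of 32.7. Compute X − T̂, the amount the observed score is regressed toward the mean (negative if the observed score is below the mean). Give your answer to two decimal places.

-4.71

T̂ = ρX + (1 − ρ)μ
  = 0.646 × 32.7 + 0.354 × 46.0
  = 21.1242 + 16.2840
  = 37.4082
  ≈ 37.408
X − T̂ = 32.7 − 37.408 = -4.708 → -4.71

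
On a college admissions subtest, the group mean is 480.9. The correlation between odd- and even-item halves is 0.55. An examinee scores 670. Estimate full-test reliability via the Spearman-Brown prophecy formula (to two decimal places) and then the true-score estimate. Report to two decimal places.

615.16

Spearman-Brown: ρ = 2r/(1 + r) = 2(0.55)/(1 + 0.55) = 1.100/1.55 = 0.7097 → 0.71
Kelley's formula gives T̂ = 0.71·670 + 0.29·480.9 = 475.70 + 139.461 = 615.161.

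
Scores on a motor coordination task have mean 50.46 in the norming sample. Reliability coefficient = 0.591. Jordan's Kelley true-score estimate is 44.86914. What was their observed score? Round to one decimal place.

T̂ = ρX + (1 − ρ)μ  ⇒  X = (T̂ − (1 − ρ)μ) / ρ
X = (44.86914 − 0.409 × 50.46) / 0.591 = (44.86914 − 20.63814) / 0.591 = 24.23100 / 0.591 = 41.000

41.0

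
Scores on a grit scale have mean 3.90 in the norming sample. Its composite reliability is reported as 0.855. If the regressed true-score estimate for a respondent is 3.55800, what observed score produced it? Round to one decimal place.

3.5

T̂ = ρX + (1 − ρ)μ  ⇒  X = (T̂ − (1 − ρ)μ) / ρ
X = (3.55800 − 0.145 × 3.90) / 0.855 = (3.55800 − 0.56550) / 0.855 = 2.99250 / 0.855 = 3.500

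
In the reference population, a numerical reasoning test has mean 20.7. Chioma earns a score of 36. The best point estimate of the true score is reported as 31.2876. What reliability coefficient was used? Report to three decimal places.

T̂ = ρX + (1 − ρ)μ  ⇒  T̂ − μ = ρ(X − μ)
ρ = (T̂ − μ)/(X − μ) = (31.2876 − 20.7) / (36 − 20.7) = 10.5876 / 15.3 = 0.69200

0.692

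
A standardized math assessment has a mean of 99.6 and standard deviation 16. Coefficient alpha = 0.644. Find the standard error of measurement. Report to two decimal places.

SEM = SD · √(1 − ρ) = 16 × √0.356 = 16 × 0.5967 = 9.547

9.55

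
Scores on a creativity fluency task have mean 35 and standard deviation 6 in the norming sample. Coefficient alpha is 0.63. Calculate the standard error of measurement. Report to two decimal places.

3.65

SEM = SD · √(1 − ρ) = 6 × √0.37 = 6 × 0.6083 = 3.650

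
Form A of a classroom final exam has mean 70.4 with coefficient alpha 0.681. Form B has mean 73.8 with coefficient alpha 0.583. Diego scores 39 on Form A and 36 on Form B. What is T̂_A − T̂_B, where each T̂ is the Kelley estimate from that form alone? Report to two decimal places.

T̂_A = 0.681(39) + 0.319(70.4) = 49.0166
T̂_B = 0.583(36) + 0.417(73.8) = 51.7626
T̂_A − T̂_B = -2.7460

-2.75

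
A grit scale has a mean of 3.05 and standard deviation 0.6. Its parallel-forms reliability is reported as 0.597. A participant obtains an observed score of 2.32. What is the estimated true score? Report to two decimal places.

T̂ = ρX + (1 − ρ)μ
  = 0.597 × 2.32 + 0.403 × 3.05
  = 1.38504 + 1.22915
  = 2.614
  ≈ 2.61

2.61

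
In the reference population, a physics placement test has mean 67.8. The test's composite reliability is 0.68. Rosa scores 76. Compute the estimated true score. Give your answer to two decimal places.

Weight the observed score by reliability and the mean by (1 − reliability): T̂ = 0.68·76 + 0.32·67.8 = 51.68 + 21.696 = 73.376.

73.38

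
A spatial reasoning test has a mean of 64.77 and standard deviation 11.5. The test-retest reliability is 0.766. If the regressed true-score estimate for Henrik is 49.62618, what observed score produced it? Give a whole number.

T̂ = ρX + (1 − ρ)μ  ⇒  X = (T̂ − (1 − ρ)μ) / ρ
X = (49.62618 − 0.234 × 64.77) / 0.766 = (49.62618 − 15.15618) / 0.766 = 34.47000 / 0.766 = 45.00

45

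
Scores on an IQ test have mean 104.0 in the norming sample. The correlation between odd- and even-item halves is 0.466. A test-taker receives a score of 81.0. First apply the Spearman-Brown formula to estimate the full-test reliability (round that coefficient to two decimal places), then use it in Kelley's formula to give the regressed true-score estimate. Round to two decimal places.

Spearman-Brown: ρ = 2r/(1 + r) = 2(0.466)/(1 + 0.466) = 0.9320/1.466 = 0.6357 → 0.64
T̂ = ρX + (1 − ρ)μ
  = 0.64 × 81.0 + 0.36 × 104.0
  = 51.840 + 37.440
  = 89.280
  ≈ 89.28

89.28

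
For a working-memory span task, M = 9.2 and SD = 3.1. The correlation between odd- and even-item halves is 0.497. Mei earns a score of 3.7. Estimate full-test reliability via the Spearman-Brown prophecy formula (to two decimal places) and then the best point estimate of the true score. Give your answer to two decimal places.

5.57

Spearman-Brown: ρ = 2r/(1 + r) = 2(0.497)/(1 + 0.497) = 0.9940/1.497 = 0.6640 → 0.66
T̂ = 0.66(3.7) + 0.34(9.2) = 2.442 + 3.128 = 5.570 → 5.57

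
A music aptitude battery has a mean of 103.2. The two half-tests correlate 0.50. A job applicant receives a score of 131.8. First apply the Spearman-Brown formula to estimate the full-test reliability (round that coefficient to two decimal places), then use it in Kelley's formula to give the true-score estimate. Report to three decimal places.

122.362

Spearman-Brown: ρ = 2r/(1 + r) = 2(0.50)/(1 + 0.50) = 1.000/1.50 = 0.6667 → 0.67
Regress the observed score toward the mean by the unreliability: T̂ = 0.67·131.8 + 0.33·103.2 = 88.306 + 34.056 = 122.3620.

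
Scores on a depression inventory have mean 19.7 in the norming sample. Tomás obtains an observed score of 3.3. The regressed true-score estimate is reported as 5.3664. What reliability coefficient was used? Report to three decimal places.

0.874

T̂ = ρX + (1 − ρ)μ  ⇒  T̂ − μ = ρ(X − μ)
ρ = (T̂ − μ)/(X − μ) = (5.3664 − 19.7) / (3.3 − 19.7) = -14.3336 / -16.4 = 0.87400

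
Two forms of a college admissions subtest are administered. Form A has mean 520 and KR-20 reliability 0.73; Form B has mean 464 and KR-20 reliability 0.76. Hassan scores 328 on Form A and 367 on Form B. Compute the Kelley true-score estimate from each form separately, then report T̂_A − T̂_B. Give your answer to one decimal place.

-10.4

T̂_A = 0.73(328) + 0.27(520) = 379.840
T̂_B = 0.76(367) + 0.24(464) = 390.280
T̂_A − T̂_B = -10.440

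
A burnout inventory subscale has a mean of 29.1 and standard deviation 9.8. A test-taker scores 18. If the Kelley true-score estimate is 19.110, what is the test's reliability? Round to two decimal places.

T̂ = ρX + (1 − ρ)μ  ⇒  T̂ − μ = ρ(X − μ)
ρ = (T̂ − μ)/(X − μ) = (19.110 − 29.1) / (18 − 29.1) = -9.990 / -11.1 = 0.9000

0.90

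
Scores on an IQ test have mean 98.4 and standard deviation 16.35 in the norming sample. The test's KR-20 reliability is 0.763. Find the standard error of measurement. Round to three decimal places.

SEM = SD · √(1 − ρ) = 16.35 × √0.237 = 16.35 × 0.4868 = 7.9596

7.960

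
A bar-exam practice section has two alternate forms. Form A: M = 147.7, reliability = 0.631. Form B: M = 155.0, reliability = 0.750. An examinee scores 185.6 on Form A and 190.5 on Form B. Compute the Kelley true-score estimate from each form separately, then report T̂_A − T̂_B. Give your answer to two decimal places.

-10.01

T̂_A = 0.631(185.6) + 0.369(147.7) = 171.6149
T̂_B = 0.750(190.5) + 0.250(155.0) = 181.6250
T̂_A − T̂_B = -10.0101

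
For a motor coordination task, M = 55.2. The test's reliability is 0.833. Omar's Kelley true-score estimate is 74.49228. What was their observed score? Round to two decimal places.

78.36

T̂ = ρX + (1 − ρ)μ  ⇒  X = (T̂ − (1 − ρ)μ) / ρ
X = (74.49228 − 0.167 × 55.2) / 0.833 = (74.49228 − 9.2184) / 0.833 = 65.27388 / 0.833 = 78.3600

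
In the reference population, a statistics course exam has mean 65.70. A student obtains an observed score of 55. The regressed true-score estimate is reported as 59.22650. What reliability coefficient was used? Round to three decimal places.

T̂ = ρX + (1 − ρ)μ  ⇒  T̂ − μ = ρ(X − μ)
ρ = (T̂ − μ)/(X − μ) = (59.22650 − 65.70) / (55 − 65.70) = -6.47350 / -10.70 = 0.60500

0.605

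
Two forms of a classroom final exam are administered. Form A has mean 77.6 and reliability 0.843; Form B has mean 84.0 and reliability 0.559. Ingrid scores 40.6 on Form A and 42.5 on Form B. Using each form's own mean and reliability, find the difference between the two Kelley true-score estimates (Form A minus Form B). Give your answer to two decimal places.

T̂_A = 0.843(40.6) + 0.157(77.6) = 46.4090
T̂_B = 0.559(42.5) + 0.441(84.0) = 60.8015
T̂_A − T̂_B = -14.3925

-14.39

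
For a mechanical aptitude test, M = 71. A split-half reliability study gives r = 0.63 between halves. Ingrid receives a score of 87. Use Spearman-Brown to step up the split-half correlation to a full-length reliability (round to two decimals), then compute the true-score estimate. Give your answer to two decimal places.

83.32

Spearman-Brown: ρ = 2r/(1 + r) = 2(0.63)/(1 + 0.63) = 1.260/1.63 = 0.7730 → 0.77
T̂ = 0.77(87) + 0.23(71) = 66.99 + 16.33 = 83.320 → 83.32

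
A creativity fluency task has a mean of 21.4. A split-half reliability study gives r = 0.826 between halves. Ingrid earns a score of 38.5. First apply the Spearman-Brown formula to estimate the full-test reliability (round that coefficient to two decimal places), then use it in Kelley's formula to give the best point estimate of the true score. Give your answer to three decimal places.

Spearman-Brown: ρ = 2r/(1 + r) = 2(0.826)/(1 + 0.826) = 1.6520/1.826 = 0.9047 → 0.90
Kelley's formula gives T̂ = 0.90·38.5 + 0.10·21.4 = 34.650 + 2.140 = 36.7900.

36.790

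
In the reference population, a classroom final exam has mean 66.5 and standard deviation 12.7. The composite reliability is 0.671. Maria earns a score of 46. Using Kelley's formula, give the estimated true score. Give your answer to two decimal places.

T̂ = 0.671(46) + 0.329(66.5) = 30.866 + 21.8785 = 52.745 → 52.74

52.74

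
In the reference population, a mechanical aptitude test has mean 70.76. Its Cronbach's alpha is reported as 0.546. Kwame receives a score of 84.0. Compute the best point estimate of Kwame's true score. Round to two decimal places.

77.99

T̂ = ρX + (1 − ρ)μ
  = 0.546 × 84.0 + 0.454 × 70.76
  = 45.8640 + 32.12504
  = 77.989
  ≈ 77.99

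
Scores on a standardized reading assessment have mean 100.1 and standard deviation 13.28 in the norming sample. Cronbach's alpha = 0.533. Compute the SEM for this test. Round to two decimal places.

9.08

SEM = SD · √(1 − ρ) = 13.28 × √0.467 = 13.28 × 0.6834 = 9.075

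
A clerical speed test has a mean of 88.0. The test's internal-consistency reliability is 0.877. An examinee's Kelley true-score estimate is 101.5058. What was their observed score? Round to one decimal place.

T̂ = ρX + (1 − ρ)μ  ⇒  X = (T̂ − (1 − ρ)μ) / ρ
X = (101.5058 − 0.123 × 88.0) / 0.877 = (101.5058 − 10.8240) / 0.877 = 90.6818 / 0.877 = 103.400

103.4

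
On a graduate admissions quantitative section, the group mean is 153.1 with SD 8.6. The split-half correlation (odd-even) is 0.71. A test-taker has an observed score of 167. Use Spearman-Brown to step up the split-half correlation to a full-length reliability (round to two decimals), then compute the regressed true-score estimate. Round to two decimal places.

164.64

Spearman-Brown: ρ = 2r/(1 + r) = 2(0.71)/(1 + 0.71) = 1.420/1.71 = 0.8304 → 0.83
T̂ = ρX + (1 − ρ)μ
  = 0.83 × 167 + 0.17 × 153.1
  = 138.61 + 26.027
  = 164.637
  ≈ 164.64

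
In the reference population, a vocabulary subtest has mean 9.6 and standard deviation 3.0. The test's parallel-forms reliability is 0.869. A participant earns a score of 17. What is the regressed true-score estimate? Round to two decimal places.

16.03

T̂ = ρX + (1 − ρ)μ
  = 0.869 × 17 + 0.131 × 9.6
  = 14.773 + 1.2576
  = 16.031
  ≈ 16.03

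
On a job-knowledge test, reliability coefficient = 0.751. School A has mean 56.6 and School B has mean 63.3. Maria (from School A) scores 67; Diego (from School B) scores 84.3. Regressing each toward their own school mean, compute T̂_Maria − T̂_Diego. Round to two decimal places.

T̂_Maria = 0.751(67) + 0.249(56.6) = 64.4104
T̂_Diego = 0.751(84.3) + 0.249(63.3) = 79.0710
Difference = 64.4104 − 79.0710 = -14.6606

-14.66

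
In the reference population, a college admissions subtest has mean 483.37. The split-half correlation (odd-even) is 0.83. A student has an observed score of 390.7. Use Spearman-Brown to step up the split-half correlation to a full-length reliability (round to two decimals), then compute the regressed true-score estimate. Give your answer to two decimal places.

Spearman-Brown: ρ = 2r/(1 + r) = 2(0.83)/(1 + 0.83) = 1.660/1.83 = 0.9071 → 0.91
T̂ = 0.91(390.7) + 0.09(483.37) = 355.537 + 43.5033 = 399.040 → 399.04

399.04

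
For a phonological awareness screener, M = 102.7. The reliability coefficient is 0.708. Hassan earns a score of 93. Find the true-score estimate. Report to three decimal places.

T̂ = 0.708(93) + 0.292(102.7) = 65.844 + 29.9884 = 95.8324 → 95.832

95.832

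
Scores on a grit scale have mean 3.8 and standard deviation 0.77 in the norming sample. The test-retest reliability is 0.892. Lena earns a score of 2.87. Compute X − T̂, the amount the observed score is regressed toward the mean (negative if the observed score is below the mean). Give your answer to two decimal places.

-0.10

Regress the observed score toward the mean by the unreliability: T̂ = 0.892·2.87 + 0.108·3.8 = 2.56004 + 0.4104 = 2.9704.
X − T̂ = 2.87 − 2.970 = -0.100 → -0.10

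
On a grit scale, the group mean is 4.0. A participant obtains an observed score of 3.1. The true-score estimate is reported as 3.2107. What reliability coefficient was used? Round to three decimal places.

0.877

T̂ = ρX + (1 − ρ)μ  ⇒  T̂ − μ = ρ(X − μ)
ρ = (T̂ − μ)/(X − μ) = (3.2107 − 4.0) / (3.1 − 4.0) = -0.7893 / -0.9 = 0.87700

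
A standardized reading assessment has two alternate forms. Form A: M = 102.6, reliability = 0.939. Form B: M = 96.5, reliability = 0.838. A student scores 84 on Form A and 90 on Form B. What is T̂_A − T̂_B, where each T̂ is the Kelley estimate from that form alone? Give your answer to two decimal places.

-5.92

T̂_A = 0.939(84) + 0.061(102.6) = 85.1346
T̂_B = 0.838(90) + 0.162(96.5) = 91.0530
T̂_A − T̂_B = -5.9184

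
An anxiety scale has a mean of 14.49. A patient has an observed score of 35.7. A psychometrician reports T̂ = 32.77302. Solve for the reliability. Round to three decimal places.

0.862

T̂ = ρX + (1 − ρ)μ  ⇒  T̂ − μ = ρ(X − μ)
ρ = (T̂ − μ)/(X − μ) = (32.77302 − 14.49) / (35.7 − 14.49) = 18.28302 / 21.21 = 0.86200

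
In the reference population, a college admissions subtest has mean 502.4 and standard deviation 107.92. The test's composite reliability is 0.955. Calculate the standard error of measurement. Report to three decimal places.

22.893

SEM = SD · √(1 − ρ) = 107.92 × √0.045 = 107.92 × 0.2121 = 22.8933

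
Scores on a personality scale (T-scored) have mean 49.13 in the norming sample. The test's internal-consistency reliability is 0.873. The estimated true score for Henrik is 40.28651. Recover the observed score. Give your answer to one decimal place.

T̂ = ρX + (1 − ρ)μ  ⇒  X = (T̂ − (1 − ρ)μ) / ρ
X = (40.28651 − 0.127 × 49.13) / 0.873 = (40.28651 − 6.23951) / 0.873 = 34.04700 / 0.873 = 39.000

39.0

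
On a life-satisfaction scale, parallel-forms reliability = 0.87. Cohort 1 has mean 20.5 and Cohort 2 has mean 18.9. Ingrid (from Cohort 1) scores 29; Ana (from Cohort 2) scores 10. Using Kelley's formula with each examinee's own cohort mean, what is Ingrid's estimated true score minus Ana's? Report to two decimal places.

T̂_Ingrid = 0.87(29) + 0.13(20.5) = 27.8950
T̂_Ana = 0.87(10) + 0.13(18.9) = 11.1570
Difference = 27.8950 − 11.1570 = 16.7380

16.74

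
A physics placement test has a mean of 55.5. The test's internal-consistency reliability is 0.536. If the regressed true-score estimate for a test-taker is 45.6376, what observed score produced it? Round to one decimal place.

T̂ = ρX + (1 − ρ)μ  ⇒  X = (T̂ − (1 − ρ)μ) / ρ
X = (45.6376 − 0.464 × 55.5) / 0.536 = (45.6376 − 25.7520) / 0.536 = 19.8856 / 0.536 = 37.100

37.1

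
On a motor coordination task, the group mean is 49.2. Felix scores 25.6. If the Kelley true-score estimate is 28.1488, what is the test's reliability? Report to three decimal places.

0.892

T̂ = ρX + (1 − ρ)μ  ⇒  T̂ − μ = ρ(X − μ)
ρ = (T̂ − μ)/(X − μ) = (28.1488 − 49.2) / (25.6 − 49.2) = -21.0512 / -23.6 = 0.89200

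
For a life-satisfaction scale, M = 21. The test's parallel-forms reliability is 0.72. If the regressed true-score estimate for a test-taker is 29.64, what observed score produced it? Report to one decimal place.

33.0

T̂ = ρX + (1 − ρ)μ  ⇒  X = (T̂ − (1 − ρ)μ) / ρ
X = (29.64 − 0.28 × 21) / 0.72 = (29.64 − 5.88) / 0.72 = 23.76 / 0.72 = 33.000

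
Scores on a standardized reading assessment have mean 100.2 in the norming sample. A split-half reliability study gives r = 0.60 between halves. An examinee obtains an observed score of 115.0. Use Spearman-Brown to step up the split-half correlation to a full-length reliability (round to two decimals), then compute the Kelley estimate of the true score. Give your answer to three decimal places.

Spearman-Brown: ρ = 2r/(1 + r) = 2(0.60)/(1 + 0.60) = 1.200/1.60 = 0.7500 → 0.75
Weight the observed score by reliability and the mean by (1 − reliability): T̂ = 0.75·115.0 + 0.25·100.2 = 86.250 + 25.050 = 111.3000.

111.300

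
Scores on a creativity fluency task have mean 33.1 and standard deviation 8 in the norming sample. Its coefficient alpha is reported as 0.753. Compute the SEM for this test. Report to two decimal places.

3.98

SEM = SD · √(1 − ρ) = 8 × √0.247 = 8 × 0.4970 = 3.976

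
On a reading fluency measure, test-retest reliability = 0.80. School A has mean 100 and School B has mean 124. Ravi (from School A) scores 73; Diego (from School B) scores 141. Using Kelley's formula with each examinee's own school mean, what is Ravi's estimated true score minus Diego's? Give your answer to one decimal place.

T̂_Ravi = 0.80(73) + 0.20(100) = 78.400
T̂_Diego = 0.80(141) + 0.20(124) = 137.600
Difference = 78.400 − 137.600 = -59.200

-59.2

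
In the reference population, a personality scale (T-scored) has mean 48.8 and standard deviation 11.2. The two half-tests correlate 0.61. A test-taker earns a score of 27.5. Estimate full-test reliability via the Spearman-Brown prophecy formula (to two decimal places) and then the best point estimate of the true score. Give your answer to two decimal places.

32.61

Spearman-Brown: ρ = 2r/(1 + r) = 2(0.61)/(1 + 0.61) = 1.220/1.61 = 0.7578 → 0.76
T̂ = ρX + (1 − ρ)μ
  = 0.76 × 27.5 + 0.24 × 48.8
  = 20.900 + 11.712
  = 32.612
  ≈ 32.61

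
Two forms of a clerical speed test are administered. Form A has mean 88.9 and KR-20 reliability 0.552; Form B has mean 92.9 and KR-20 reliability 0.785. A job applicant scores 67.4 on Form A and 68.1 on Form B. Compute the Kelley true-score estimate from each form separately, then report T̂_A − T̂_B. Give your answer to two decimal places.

T̂_A = 0.552(67.4) + 0.448(88.9) = 77.0320
T̂_B = 0.785(68.1) + 0.215(92.9) = 73.4320
T̂_A − T̂_B = 3.6000

3.60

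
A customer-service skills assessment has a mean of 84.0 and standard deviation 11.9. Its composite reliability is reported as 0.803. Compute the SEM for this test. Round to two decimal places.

SEM = SD · √(1 − ρ) = 11.9 × √0.197 = 11.9 × 0.4438 = 5.282

5.28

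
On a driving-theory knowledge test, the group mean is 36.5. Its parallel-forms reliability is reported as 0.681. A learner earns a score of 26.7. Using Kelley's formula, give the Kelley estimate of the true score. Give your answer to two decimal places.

29.83

T̂ = 0.681(26.7) + 0.319(36.5) = 18.1827 + 11.6435 = 29.826 → 29.83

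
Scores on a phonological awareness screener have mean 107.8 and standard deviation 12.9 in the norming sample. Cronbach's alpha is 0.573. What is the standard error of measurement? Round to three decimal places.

8.430

SEM = SD · √(1 − ρ) = 12.9 × √0.427 = 12.9 × 0.6535 = 8.4295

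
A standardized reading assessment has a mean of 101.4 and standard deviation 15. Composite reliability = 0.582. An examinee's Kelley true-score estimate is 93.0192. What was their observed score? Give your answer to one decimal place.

T̂ = ρX + (1 − ρ)μ  ⇒  X = (T̂ − (1 − ρ)μ) / ρ
X = (93.0192 − 0.418 × 101.4) / 0.582 = (93.0192 − 42.3852) / 0.582 = 50.6340 / 0.582 = 87.000

87.0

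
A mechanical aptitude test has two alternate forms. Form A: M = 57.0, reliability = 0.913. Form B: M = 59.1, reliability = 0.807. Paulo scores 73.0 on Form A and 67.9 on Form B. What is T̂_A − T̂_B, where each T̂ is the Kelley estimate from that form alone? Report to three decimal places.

5.406

T̂_A = 0.913(73.0) + 0.087(57.0) = 71.60800
T̂_B = 0.807(67.9) + 0.193(59.1) = 66.20160
T̂_A − T̂_B = 5.40640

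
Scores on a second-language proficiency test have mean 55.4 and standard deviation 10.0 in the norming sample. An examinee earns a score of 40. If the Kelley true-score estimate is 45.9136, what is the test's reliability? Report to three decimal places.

0.616

T̂ = ρX + (1 − ρ)μ  ⇒  T̂ − μ = ρ(X − μ)
ρ = (T̂ − μ)/(X − μ) = (45.9136 − 55.4) / (40 − 55.4) = -9.4864 / -15.4 = 0.61600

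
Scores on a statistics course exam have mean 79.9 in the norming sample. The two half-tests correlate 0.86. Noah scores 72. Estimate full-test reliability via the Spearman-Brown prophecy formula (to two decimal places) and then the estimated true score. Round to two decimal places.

72.63

Spearman-Brown: ρ = 2r/(1 + r) = 2(0.86)/(1 + 0.86) = 1.720/1.86 = 0.9247 → 0.92
T̂ = ρX + (1 − ρ)μ
  = 0.92 × 72 + 0.08 × 79.9
  = 66.24 + 6.392
  = 72.632
  ≈ 72.63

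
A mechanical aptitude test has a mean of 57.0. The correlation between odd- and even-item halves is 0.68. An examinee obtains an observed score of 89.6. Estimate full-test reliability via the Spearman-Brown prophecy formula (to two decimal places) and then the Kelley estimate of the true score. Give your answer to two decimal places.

Spearman-Brown: ρ = 2r/(1 + r) = 2(0.68)/(1 + 0.68) = 1.360/1.68 = 0.8095 → 0.81
Regress the observed score toward the mean by the unreliability: T̂ = 0.81·89.6 + 0.19·57.0 = 72.576 + 10.830 = 83.406.

83.41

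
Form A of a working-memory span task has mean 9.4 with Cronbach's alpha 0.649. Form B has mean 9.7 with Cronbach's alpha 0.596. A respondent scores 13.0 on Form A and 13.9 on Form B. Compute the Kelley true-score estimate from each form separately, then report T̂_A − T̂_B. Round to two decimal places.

-0.47

T̂_A = 0.649(13.0) + 0.351(9.4) = 11.7364
T̂_B = 0.596(13.9) + 0.404(9.7) = 12.2032
T̂_A − T̂_B = -0.4668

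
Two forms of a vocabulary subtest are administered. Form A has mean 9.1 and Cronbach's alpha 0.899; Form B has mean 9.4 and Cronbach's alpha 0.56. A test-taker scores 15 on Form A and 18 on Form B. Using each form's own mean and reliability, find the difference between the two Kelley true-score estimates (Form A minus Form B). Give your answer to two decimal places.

T̂_A = 0.899(15) + 0.101(9.1) = 14.4041
T̂_B = 0.56(18) + 0.44(9.4) = 14.2160
T̂_A − T̂_B = 0.1881

0.19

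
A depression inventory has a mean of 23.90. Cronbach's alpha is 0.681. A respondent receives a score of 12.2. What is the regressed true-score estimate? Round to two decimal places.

15.93

T̂ = 0.681(12.2) + 0.319(23.90) = 8.3082 + 7.62410 = 15.932 → 15.93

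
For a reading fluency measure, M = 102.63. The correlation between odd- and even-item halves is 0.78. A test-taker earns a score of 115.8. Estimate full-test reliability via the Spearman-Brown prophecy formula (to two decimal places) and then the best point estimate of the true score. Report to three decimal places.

114.220

Spearman-Brown: ρ = 2r/(1 + r) = 2(0.78)/(1 + 0.78) = 1.560/1.78 = 0.8764 → 0.88
T̂ = ρX + (1 − ρ)μ
  = 0.88 × 115.8 + 0.12 × 102.63
  = 101.904 + 12.3156
  = 114.2196
  ≈ 114.220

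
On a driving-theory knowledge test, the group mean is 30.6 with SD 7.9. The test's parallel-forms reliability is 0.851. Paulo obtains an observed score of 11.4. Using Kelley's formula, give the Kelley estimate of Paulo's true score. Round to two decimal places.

Regress the observed score toward the mean by the unreliability: T̂ = 0.851·11.4 + 0.149·30.6 = 9.7014 + 4.5594 = 14.261.

14.26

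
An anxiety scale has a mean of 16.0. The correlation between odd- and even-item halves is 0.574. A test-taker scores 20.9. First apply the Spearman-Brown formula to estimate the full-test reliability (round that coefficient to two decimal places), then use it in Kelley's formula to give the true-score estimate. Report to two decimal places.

Spearman-Brown: ρ = 2r/(1 + r) = 2(0.574)/(1 + 0.574) = 1.1480/1.574 = 0.7294 → 0.73
T̂ = ρX + (1 − ρ)μ
  = 0.73 × 20.9 + 0.27 × 16.0
  = 15.257 + 4.320
  = 19.577
  ≈ 19.58

19.58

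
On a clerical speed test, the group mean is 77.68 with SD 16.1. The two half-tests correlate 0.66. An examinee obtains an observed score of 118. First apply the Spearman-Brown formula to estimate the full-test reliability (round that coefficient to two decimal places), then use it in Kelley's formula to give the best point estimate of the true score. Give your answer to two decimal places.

Spearman-Brown: ρ = 2r/(1 + r) = 2(0.66)/(1 + 0.66) = 1.320/1.66 = 0.7952 → 0.80
T̂ = ρX + (1 − ρ)μ
  = 0.80 × 118 + 0.20 × 77.68
  = 94.40 + 15.5360
  = 109.936
  ≈ 109.94

109.94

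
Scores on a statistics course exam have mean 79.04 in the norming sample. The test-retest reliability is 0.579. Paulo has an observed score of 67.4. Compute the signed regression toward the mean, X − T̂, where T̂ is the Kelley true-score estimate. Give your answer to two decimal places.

-4.90

T̂ = ρX + (1 − ρ)μ
  = 0.579 × 67.4 + 0.421 × 79.04
  = 39.0246 + 33.27584
  = 72.3004
  ≈ 72.300
X − T̂ = 67.4 − 72.300 = -4.900 → -4.90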